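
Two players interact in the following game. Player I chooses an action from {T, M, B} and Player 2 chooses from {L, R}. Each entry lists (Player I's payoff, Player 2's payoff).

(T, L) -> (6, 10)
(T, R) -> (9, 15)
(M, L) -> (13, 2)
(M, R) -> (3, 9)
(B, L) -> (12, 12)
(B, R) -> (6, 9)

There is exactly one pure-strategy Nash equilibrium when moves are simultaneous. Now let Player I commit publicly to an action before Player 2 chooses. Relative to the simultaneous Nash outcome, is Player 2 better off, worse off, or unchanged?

worse off

Solve by backward induction (Player I leads).
- T: BR = R, leader payoff 9.
- M: BR = R, leader payoff 3.
- B: BR = L, leader payoff 12.
Among 9, 3, 12, the best is 12 at B. Subgame-perfect outcome: (B, L) with payoffs (12, 12).
Now find the simultaneous Nash equilibrium.
Player I's best replies: L→M; R→T.
Player 2's best replies: T→R; M→R; B→L.
Only (T, R) has each player best-responding; Nash payoffs (9, 15).
Player 2 earns 12 sequentially versus 15 at the Nash outcome: worse off.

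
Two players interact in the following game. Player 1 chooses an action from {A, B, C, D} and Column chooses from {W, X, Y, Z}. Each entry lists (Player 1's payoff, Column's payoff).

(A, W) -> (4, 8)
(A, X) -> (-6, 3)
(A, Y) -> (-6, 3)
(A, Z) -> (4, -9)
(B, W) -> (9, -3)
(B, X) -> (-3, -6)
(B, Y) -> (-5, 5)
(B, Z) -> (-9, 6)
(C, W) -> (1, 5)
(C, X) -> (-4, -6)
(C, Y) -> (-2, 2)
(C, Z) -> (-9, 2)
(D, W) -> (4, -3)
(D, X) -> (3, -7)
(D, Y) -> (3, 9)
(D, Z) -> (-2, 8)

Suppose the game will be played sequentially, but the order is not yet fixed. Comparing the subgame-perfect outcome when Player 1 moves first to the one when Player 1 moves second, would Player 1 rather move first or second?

first

If Player 1 leads: Column's best replies are A→W, B→Z, C→W, D→Y; Player 1's induced payoffs 4, -9, 1, 3; outcome (A, W), payoffs (4, 8).
If Column leads: Player 1's best replies are W→B, X→D, Y→D, Z→A; Column's induced payoffs -3, -7, 9, -9; outcome (D, Y), payoffs (3, 9).
Player 1 gets 4 moving first and 3 moving second, so Player 1 prefers to move first.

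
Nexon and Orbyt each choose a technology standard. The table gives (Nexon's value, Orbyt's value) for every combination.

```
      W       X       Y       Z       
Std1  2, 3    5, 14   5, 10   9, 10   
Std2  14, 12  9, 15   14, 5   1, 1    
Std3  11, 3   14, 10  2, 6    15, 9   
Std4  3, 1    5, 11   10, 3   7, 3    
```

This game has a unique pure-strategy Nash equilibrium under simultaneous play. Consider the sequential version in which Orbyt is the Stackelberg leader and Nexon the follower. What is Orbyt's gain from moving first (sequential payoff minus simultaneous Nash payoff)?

2

Work backward from Nexon's decision.
- W: Nexon compares 2, 14, 11, 3 and picks Std2; Orbyt would get 12.
- X: Nexon compares 5, 9, 14, 5 and picks Std3; Orbyt would get 10.
- Y: Nexon compares 5, 14, 2, 10 and picks Std2; Orbyt would get 5.
- Z: Nexon compares 9, 1, 15, 7 and picks Std3; Orbyt would get 9.
Among 12, 10, 5, 9, the best is 12 at W. Subgame-perfect outcome: (Std2, W) with payoffs (14, 12).
Under simultaneous play:
Nexon's best replies: W→Std2; X→Std3; Y→Std2; Z→Std3.
Orbyt's best replies: Std1→X; Std2→X; Std3→X; Std4→X.
The unique mutual best reply is (Std3, X), giving (14, 10).
Orbyt's commitment gain: 12 − 10 = 2.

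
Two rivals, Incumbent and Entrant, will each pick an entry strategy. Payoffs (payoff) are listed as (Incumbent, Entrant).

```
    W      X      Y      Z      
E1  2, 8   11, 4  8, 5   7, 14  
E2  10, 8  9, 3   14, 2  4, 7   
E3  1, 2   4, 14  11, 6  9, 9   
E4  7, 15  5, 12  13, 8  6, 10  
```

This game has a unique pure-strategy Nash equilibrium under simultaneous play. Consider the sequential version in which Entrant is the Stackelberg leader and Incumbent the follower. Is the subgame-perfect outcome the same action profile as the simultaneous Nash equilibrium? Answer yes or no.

Backward induction with Entrant moving first.
- W: Incumbent compares 2, 10, 1, 7 and picks E2; Entrant would get 8.
- X: Incumbent compares 11, 9, 4, 5 and picks E1; Entrant would get 4.
- Y: Incumbent compares 8, 14, 11, 13 and picks E2; Entrant would get 2.
- Z: Incumbent compares 7, 4, 9, 6 and picks E3; Entrant would get 9.
Among 8, 4, 2, 9, the best is 9 at Z. Subgame-perfect outcome: (E3, Z) with payoffs (9, 9).
For the simultaneous game, intersect best replies.
Incumbent's best replies: W→E2; X→E1; Y→E2; Z→E3.
Entrant's best replies: E1→Z; E2→W; E3→X; E4→W.
Only (E2, W) has each player best-responding; Nash payoffs (10, 8).
Sequential outcome (E3, Z) differs from the Nash profile (E2, W).

no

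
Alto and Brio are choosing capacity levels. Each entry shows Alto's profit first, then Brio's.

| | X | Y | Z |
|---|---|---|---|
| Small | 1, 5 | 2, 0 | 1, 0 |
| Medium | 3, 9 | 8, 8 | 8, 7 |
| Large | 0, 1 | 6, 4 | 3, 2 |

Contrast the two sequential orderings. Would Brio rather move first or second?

If Alto leads: Brio's best replies are Small→X, Medium→X, Large→Y; Alto's induced payoffs 1, 3, 6; outcome (Large, Y), payoffs (6, 4).
If Brio leads: Alto's best replies are X→Medium, Y→Medium, Z→Medium; Brio's induced payoffs 9, 8, 7; outcome (Medium, X), payoffs (3, 9).
Brio gets 9 moving first and 4 moving second, so Brio prefers to move first.

first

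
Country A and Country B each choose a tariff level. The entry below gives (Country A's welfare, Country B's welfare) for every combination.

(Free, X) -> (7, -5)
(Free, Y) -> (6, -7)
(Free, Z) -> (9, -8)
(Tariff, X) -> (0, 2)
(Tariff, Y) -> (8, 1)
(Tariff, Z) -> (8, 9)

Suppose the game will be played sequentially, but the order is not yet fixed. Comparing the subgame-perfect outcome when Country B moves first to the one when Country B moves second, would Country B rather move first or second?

If Country A leads: Country B's best replies are Free→X, Tariff→Z; Country A's induced payoffs 7, 8; outcome (Tariff, Z), payoffs (8, 9).
If Country B leads: Country A's best replies are X→Free, Y→Tariff, Z→Free; Country B's induced payoffs -5, 1, -8; outcome (Tariff, Y), payoffs (8, 1).
Country B gets 1 moving first and 9 moving second, so Country B prefers to move second.

second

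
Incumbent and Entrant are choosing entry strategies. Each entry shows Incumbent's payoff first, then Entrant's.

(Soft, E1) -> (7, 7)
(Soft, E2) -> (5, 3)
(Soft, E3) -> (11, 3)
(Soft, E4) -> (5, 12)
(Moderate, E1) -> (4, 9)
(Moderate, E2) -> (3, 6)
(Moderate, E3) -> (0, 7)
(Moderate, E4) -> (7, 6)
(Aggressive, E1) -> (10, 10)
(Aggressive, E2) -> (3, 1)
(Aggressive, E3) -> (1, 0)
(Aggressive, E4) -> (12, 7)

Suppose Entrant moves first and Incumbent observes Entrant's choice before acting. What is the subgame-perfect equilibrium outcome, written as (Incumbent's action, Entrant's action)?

Solve by backward induction (Entrant leads).
- E1: BR = Aggressive, leader payoff 10.
- E2: BR = Soft, leader payoff 3.
- E3: BR = Soft, leader payoff 3.
- E4: BR = Aggressive, leader payoff 7.
Entrant's induced payoffs are 10, 3, 3, 7, so Entrant commits to E1. Subgame-perfect outcome: (Aggressive, E1) with payoffs (10, 10).

(Aggressive, E1)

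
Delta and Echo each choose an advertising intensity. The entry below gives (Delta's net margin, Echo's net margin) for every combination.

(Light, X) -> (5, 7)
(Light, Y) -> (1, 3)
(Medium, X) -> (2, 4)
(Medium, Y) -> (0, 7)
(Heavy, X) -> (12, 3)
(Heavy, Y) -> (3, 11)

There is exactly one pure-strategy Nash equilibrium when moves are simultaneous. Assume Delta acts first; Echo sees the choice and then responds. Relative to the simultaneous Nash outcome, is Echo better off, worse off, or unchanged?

worse off

Echo best-responds to each possible Delta move:
- Light → Echo plays X (best of 7, 3); Delta gets 5.
- Medium → Echo plays Y (best of 4, 7); Delta gets 0.
- Heavy → Echo plays Y (best of 3, 11); Delta gets 3.
Among 5, 0, 3, the best is 5 at Light. Subgame-perfect outcome: (Light, X) with payoffs (5, 7).
For the simultaneous game, intersect best replies.
Delta's best replies: X→Heavy; Y→Heavy.
Echo's best replies: Light→X; Medium→Y; Heavy→Y.
The unique mutual best reply is (Heavy, Y), giving (3, 11).
Echo earns 7 sequentially versus 11 at the Nash outcome: worse off.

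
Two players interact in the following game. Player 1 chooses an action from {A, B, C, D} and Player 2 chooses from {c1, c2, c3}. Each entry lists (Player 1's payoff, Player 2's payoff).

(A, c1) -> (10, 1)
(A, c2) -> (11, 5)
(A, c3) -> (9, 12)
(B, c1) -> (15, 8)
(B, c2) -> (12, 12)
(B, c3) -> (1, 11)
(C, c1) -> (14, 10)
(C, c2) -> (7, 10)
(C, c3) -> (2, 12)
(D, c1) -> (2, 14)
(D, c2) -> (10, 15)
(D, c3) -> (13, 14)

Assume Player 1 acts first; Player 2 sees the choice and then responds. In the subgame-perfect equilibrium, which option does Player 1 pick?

Solve by backward induction (Player 1 leads).
- A: Player 2 compares 1, 5, 12 and picks c3; Player 1 would get 9.
- B: Player 2 compares 8, 12, 11 and picks c2; Player 1 would get 12.
- C: Player 2 compares 10, 10, 12 and picks c3; Player 1 would get 2.
- D: Player 2 compares 14, 15, 14 and picks c2; Player 1 would get 10.
Maximizing over 9, 12, 2, 10, Player 1 chooses B. Subgame-perfect outcome: (B, c2) with payoffs (12, 12).

B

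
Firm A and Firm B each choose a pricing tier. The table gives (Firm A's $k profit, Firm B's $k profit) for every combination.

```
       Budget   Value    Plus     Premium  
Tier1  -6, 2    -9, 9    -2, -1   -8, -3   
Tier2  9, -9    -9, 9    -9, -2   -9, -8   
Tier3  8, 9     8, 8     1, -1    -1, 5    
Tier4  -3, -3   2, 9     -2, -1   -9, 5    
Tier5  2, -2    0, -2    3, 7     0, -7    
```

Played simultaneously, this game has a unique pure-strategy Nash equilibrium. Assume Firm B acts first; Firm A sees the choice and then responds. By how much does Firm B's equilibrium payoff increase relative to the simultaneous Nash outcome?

Backward induction with Firm B moving first.
- Budget → Firm A plays Tier2 (best of -6, 9, 8, -3, 2); Firm B gets -9.
- Value → Firm A plays Tier3 (best of -9, -9, 8, 2, 0); Firm B gets 8.
- Plus → Firm A plays Tier5 (best of -2, -9, 1, -2, 3); Firm B gets 7.
- Premium → Firm A plays Tier5 (best of -8, -9, -1, -9, 0); Firm B gets -7.
Firm B's induced payoffs are -9, 8, 7, -7, so Firm B commits to Value. Subgame-perfect outcome: (Tier3, Value) with payoffs (8, 8).
Under simultaneous play:
Firm A's best replies: Budget→Tier2; Value→Tier3; Plus→Tier5; Premium→Tier5.
Firm B's best replies: Tier1→Value; Tier2→Value; Tier3→Budget; Tier4→Value; Tier5→Plus.
Only (Tier5, Plus) has each player best-responding; Nash payoffs (3, 7).
Firm B's commitment gain: 8 − 7 = 1.

1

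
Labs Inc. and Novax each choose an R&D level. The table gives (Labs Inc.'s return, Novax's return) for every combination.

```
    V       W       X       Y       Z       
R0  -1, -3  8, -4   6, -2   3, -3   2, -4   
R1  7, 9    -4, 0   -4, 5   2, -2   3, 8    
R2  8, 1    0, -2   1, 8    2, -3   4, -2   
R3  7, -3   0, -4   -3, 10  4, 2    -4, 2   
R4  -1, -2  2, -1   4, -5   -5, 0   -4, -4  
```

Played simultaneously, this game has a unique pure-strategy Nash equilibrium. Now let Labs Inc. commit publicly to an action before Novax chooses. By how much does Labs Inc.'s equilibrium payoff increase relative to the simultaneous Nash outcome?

Solve by backward induction (Labs Inc. leads).
- R0: Novax compares -3, -4, -2, -3, -4 and picks X; Labs Inc. would get 6.
- R1: Novax compares 9, 0, 5, -2, 8 and picks V; Labs Inc. would get 7.
- R2: Novax compares 1, -2, 8, -3, -2 and picks X; Labs Inc. would get 1.
- R3: Novax compares -3, -4, 10, 2, 2 and picks X; Labs Inc. would get -3.
- R4: Novax compares -2, -1, -5, 0, -4 and picks Y; Labs Inc. would get -5.
Labs Inc.'s induced payoffs are 6, 7, 1, -3, -5, so Labs Inc. commits to R1. Subgame-perfect outcome: (R1, V) with payoffs (7, 9).
Under simultaneous play:
Labs Inc.'s best replies: V→R2; W→R0; X→R0; Y→R3; Z→R2.
Novax's best replies: R0→X; R1→V; R2→X; R3→X; R4→Y.
The unique mutual best reply is (R0, X), giving (6, -2).
Labs Inc.'s commitment gain: 7 − 6 = 1.

1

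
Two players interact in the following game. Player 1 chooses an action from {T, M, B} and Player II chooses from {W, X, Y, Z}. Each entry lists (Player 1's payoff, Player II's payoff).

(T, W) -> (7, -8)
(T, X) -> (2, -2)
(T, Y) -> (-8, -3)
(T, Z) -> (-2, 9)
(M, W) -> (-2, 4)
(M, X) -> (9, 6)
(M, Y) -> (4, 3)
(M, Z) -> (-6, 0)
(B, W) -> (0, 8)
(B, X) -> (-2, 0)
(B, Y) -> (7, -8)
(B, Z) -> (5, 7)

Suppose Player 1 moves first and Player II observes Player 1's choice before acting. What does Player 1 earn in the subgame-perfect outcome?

Player II best-responds to each possible Player 1 move:
- T: Player II compares -8, -2, -3, 9 and picks Z; Player 1 would get -2.
- M: Player II compares 4, 6, 3, 0 and picks X; Player 1 would get 9.
- B: Player II compares 8, 0, -8, 7 and picks W; Player 1 would get 0.
Among -2, 9, 0, the best is 9 at M. Subgame-perfect outcome: (M, X) with payoffs (9, 6).

9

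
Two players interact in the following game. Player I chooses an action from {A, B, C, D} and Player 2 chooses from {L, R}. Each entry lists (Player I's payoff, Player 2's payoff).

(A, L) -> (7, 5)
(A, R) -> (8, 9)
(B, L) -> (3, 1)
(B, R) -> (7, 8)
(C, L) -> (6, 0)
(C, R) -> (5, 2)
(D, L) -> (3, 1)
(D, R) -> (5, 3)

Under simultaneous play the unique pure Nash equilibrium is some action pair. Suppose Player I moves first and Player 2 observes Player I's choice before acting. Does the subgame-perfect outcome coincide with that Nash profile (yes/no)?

yes

Solve by backward induction (Player I leads).
- A: Player 2 compares 5, 9 and picks R; Player I would get 8.
- B: Player 2 compares 1, 8 and picks R; Player I would get 7.
- C: Player 2 compares 0, 2 and picks R; Player I would get 5.
- D: Player 2 compares 1, 3 and picks R; Player I would get 5.
Player I's induced payoffs are 8, 7, 5, 5, so Player I commits to A. Subgame-perfect outcome: (A, R) with payoffs (8, 9).
Under simultaneous play:
Player I's best replies: L→A; R→A.
Player 2's best replies: A→R; B→R; C→R; D→R.
The unique mutual best reply is (A, R), giving (8, 9).
Sequential outcome (A, R) coincides with the Nash profile (A, R).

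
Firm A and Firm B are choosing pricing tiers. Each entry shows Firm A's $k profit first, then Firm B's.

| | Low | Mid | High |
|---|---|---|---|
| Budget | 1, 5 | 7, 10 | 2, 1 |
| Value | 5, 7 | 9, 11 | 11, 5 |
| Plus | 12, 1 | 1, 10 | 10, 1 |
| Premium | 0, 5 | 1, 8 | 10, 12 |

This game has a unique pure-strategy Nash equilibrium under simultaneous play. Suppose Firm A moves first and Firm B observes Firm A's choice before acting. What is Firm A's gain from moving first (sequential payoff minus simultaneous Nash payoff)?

Solve by backward induction (Firm A leads).
- Budget: BR = Mid, leader payoff 7.
- Value: BR = Mid, leader payoff 9.
- Plus: BR = Mid, leader payoff 1.
- Premium: BR = High, leader payoff 10.
Maximizing over 7, 9, 1, 10, Firm A chooses Premium. Subgame-perfect outcome: (Premium, High) with payoffs (10, 12).
Under simultaneous play:
Firm A's best replies: Low→Plus; Mid→Value; High→Value.
Firm B's best replies: Budget→Mid; Value→Mid; Plus→Mid; Premium→High.
Only (Value, Mid) has each player best-responding; Nash payoffs (9, 11).
Firm A's commitment gain: 10 − 9 = 1.

1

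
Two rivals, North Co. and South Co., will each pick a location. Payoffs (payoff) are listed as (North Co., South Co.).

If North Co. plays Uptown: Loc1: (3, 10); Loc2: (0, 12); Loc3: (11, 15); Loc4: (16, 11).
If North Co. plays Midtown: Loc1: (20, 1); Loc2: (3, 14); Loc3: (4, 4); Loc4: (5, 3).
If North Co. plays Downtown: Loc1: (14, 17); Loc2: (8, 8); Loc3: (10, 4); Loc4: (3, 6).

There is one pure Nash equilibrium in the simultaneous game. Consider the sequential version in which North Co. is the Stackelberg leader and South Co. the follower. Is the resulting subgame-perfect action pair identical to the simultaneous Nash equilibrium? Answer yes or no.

no

Backward induction with North Co. moving first.
- Uptown: South Co. compares 10, 12, 15, 11 and picks Loc3; North Co. would get 11.
- Midtown: South Co. compares 1, 14, 4, 3 and picks Loc2; North Co. would get 3.
- Downtown: South Co. compares 17, 8, 4, 6 and picks Loc1; North Co. would get 14.
Maximizing over 11, 3, 14, North Co. chooses Downtown. Subgame-perfect outcome: (Downtown, Loc1) with payoffs (14, 17).
For the simultaneous game, intersect best replies.
North Co.'s best replies: Loc1→Midtown; Loc2→Downtown; Loc3→Uptown; Loc4→Uptown.
South Co.'s best replies: Uptown→Loc3; Midtown→Loc2; Downtown→Loc1.
Only (Uptown, Loc3) has each player best-responding; Nash payoffs (11, 15).
Sequential outcome (Downtown, Loc1) differs from the Nash profile (Uptown, Loc3).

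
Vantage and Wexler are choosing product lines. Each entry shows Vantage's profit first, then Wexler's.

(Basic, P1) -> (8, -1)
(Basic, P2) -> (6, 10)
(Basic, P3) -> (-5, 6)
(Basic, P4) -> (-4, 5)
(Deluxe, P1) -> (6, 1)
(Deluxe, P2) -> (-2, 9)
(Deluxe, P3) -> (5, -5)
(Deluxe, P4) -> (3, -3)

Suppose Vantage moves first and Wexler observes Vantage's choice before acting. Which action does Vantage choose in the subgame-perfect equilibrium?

Basic

Solve by backward induction (Vantage leads).
- Basic: Wexler compares -1, 10, 6, 5 and picks P2; Vantage would get 6.
- Deluxe: Wexler compares 1, 9, -5, -3 and picks P2; Vantage would get -2.
Maximizing over 6, -2, Vantage chooses Basic. Subgame-perfect outcome: (Basic, P2) with payoffs (6, 10).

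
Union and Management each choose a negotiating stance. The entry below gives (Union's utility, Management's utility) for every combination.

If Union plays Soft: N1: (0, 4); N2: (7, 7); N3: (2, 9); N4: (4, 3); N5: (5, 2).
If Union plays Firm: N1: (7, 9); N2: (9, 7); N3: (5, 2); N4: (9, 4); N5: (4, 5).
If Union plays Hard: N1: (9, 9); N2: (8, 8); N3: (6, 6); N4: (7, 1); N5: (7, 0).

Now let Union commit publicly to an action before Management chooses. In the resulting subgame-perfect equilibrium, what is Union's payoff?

Management best-responds to each possible Union move:
- Soft: BR = N3, leader payoff 2.
- Firm: BR = N1, leader payoff 7.
- Hard: BR = N1, leader payoff 9.
Union's induced payoffs are 2, 7, 9, so Union commits to Hard. Subgame-perfect outcome: (Hard, N1) with payoffs (9, 9).

9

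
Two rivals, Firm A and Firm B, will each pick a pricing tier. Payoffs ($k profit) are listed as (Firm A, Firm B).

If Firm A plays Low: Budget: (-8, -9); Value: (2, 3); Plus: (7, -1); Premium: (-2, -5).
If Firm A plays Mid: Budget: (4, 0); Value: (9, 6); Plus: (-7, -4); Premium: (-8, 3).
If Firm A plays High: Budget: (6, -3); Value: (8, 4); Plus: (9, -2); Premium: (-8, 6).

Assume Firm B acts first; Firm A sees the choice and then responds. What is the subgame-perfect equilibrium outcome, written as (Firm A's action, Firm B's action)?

Firm A best-responds to each possible Firm B move:
- Budget: BR = High, leader payoff -3.
- Value: BR = Mid, leader payoff 6.
- Plus: BR = High, leader payoff -2.
- Premium: BR = Low, leader payoff -5.
Among -3, 6, -2, -5, the best is 6 at Value. Subgame-perfect outcome: (Mid, Value) with payoffs (9, 6).

(Mid, Value)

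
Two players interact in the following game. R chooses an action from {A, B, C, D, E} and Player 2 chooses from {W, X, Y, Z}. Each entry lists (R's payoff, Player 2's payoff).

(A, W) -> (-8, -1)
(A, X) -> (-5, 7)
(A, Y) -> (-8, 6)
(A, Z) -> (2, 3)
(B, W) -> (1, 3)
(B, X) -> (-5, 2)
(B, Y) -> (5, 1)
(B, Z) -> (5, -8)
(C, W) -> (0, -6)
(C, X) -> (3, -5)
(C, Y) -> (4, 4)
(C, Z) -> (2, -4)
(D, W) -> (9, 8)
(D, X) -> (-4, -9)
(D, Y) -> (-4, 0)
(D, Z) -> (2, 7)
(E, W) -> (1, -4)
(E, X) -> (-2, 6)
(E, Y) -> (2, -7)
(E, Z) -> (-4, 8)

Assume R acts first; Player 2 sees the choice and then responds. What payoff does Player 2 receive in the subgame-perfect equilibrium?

8

Solve by backward induction (R leads).
- A → Player 2 plays X (best of -1, 7, 6, 3); R gets -5.
- B → Player 2 plays W (best of 3, 2, 1, -8); R gets 1.
- C → Player 2 plays Y (best of -6, -5, 4, -4); R gets 4.
- D → Player 2 plays W (best of 8, -9, 0, 7); R gets 9.
- E → Player 2 plays Z (best of -4, 6, -7, 8); R gets -4.
Among -5, 1, 4, 9, -4, the best is 9 at D. Subgame-perfect outcome: (D, W) with payoffs (9, 8).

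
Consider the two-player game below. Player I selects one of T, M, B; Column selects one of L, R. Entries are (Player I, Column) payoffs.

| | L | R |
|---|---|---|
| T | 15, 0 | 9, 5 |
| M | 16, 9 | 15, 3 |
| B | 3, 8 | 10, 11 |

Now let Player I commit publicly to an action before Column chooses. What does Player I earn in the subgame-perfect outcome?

16

Backward induction with Player I moving first.
- T: Column compares 0, 5 and picks R; Player I would get 9.
- M: Column compares 9, 3 and picks L; Player I would get 16.
- B: Column compares 8, 11 and picks R; Player I would get 10.
Among 9, 16, 10, the best is 16 at M. Subgame-perfect outcome: (M, L) with payoffs (16, 9).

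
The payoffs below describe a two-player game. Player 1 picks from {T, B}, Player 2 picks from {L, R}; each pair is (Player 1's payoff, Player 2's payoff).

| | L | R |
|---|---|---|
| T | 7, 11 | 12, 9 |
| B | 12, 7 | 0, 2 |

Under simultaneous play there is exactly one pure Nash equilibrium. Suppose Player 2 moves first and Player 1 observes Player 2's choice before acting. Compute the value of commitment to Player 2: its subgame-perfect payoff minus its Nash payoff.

Player 1 best-responds to each possible Player 2 move:
- L: BR = B, leader payoff 7.
- R: BR = T, leader payoff 9.
Maximizing over 7, 9, Player 2 chooses R. Subgame-perfect outcome: (T, R) with payoffs (12, 9).
Under simultaneous play:
Player 1's best replies: L→B; R→T.
Player 2's best replies: T→L; B→L.
Only (B, L) has each player best-responding; Nash payoffs (12, 7).
Player 2's commitment gain: 9 − 7 = 2.

2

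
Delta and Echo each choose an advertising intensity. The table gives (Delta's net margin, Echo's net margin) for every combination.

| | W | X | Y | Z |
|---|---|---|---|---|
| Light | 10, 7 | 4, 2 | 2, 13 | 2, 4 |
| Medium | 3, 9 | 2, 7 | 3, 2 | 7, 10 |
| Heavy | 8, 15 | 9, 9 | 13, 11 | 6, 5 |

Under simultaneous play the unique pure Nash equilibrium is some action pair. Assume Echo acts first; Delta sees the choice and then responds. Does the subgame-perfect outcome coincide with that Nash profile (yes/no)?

no

Backward induction with Echo moving first.
- W: BR = Light, leader payoff 7.
- X: BR = Heavy, leader payoff 9.
- Y: BR = Heavy, leader payoff 11.
- Z: BR = Medium, leader payoff 10.
Echo's induced payoffs are 7, 9, 11, 10, so Echo commits to Y. Subgame-perfect outcome: (Heavy, Y) with payoffs (13, 11).
For the simultaneous game, intersect best replies.
Delta's best replies: W→Light; X→Heavy; Y→Heavy; Z→Medium.
Echo's best replies: Light→Y; Medium→Z; Heavy→W.
The unique mutual best reply is (Medium, Z), giving (7, 10).
Sequential outcome (Heavy, Y) differs from the Nash profile (Medium, Z).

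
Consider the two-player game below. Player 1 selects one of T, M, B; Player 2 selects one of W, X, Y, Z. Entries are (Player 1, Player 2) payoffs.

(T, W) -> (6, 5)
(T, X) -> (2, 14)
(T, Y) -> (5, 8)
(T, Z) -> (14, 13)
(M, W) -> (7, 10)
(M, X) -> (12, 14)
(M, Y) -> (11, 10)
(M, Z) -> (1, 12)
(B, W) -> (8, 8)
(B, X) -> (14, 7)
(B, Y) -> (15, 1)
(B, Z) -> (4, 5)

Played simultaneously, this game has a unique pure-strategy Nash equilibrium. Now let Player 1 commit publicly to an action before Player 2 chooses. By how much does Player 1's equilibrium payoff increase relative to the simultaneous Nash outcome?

Work backward from Player 2's decision.
- T: BR = X, leader payoff 2.
- M: BR = X, leader payoff 12.
- B: BR = W, leader payoff 8.
Among 2, 12, 8, the best is 12 at M. Subgame-perfect outcome: (M, X) with payoffs (12, 14).
For the simultaneous game, intersect best replies.
Player 1's best replies: W→B; X→B; Y→B; Z→T.
Player 2's best replies: T→X; M→X; B→W.
The unique mutual best reply is (B, W), giving (8, 8).
Player 1's commitment gain: 12 − 8 = 4.

4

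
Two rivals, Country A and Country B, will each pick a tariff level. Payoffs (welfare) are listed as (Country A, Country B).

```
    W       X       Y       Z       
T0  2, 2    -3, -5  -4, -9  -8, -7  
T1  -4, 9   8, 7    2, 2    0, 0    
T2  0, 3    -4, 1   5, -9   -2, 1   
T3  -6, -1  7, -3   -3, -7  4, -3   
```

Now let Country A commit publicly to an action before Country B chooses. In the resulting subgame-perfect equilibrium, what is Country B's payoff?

Country B best-responds to each possible Country A move:
- T0: Country B compares 2, -5, -9, -7 and picks W; Country A would get 2.
- T1: Country B compares 9, 7, 2, 0 and picks W; Country A would get -4.
- T2: Country B compares 3, 1, -9, 1 and picks W; Country A would get 0.
- T3: Country B compares -1, -3, -7, -3 and picks W; Country A would get -6.
Maximizing over 2, -4, 0, -6, Country A chooses T0. Subgame-perfect outcome: (T0, W) with payoffs (2, 2).

2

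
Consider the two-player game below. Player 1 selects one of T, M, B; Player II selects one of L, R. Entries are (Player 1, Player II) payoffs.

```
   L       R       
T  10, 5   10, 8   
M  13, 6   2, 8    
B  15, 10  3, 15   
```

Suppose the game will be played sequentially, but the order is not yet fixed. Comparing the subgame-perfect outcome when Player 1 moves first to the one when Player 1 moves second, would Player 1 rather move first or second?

If Player 1 leads: Player II's best replies are T→R, M→R, B→R; Player 1's induced payoffs 10, 2, 3; outcome (T, R), payoffs (10, 8).
If Player II leads: Player 1's best replies are L→B, R→T; Player II's induced payoffs 10, 8; outcome (B, L), payoffs (15, 10).
Player 1 gets 10 moving first and 15 moving second, so Player 1 prefers to move second.

second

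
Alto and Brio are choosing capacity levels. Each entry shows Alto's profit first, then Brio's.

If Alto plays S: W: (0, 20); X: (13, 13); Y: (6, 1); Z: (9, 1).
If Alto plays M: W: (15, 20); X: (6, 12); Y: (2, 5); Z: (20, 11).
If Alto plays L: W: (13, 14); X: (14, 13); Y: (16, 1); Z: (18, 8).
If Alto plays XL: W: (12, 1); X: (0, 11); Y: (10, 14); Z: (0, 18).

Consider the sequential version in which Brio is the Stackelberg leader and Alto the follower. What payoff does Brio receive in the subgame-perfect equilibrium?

20

Backward induction with Brio moving first.
- W: Alto compares 0, 15, 13, 12 and picks M; Brio would get 20.
- X: Alto compares 13, 6, 14, 0 and picks L; Brio would get 13.
- Y: Alto compares 6, 2, 16, 10 and picks L; Brio would get 1.
- Z: Alto compares 9, 20, 18, 0 and picks M; Brio would get 11.
Maximizing over 20, 13, 1, 11, Brio chooses W. Subgame-perfect outcome: (M, W) with payoffs (15, 20).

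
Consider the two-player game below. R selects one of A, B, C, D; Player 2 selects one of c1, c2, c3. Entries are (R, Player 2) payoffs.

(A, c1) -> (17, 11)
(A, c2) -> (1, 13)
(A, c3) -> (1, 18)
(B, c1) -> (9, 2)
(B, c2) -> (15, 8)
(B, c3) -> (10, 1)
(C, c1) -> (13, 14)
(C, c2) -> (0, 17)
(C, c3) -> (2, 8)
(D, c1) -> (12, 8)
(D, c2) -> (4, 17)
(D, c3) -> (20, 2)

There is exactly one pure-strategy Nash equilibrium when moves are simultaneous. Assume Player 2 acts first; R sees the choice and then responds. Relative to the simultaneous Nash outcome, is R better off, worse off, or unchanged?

Solve by backward induction (Player 2 leads).
- c1 → R plays A (best of 17, 9, 13, 12); Player 2 gets 11.
- c2 → R plays B (best of 1, 15, 0, 4); Player 2 gets 8.
- c3 → R plays D (best of 1, 10, 2, 20); Player 2 gets 2.
Among 11, 8, 2, the best is 11 at c1. Subgame-perfect outcome: (A, c1) with payoffs (17, 11).
Now find the simultaneous Nash equilibrium.
R's best replies: c1→A; c2→B; c3→D.
Player 2's best replies: A→c3; B→c2; C→c2; D→c2.
Only (B, c2) has each player best-responding; Nash payoffs (15, 8).
R earns 17 sequentially versus 15 at the Nash outcome: better off.

better off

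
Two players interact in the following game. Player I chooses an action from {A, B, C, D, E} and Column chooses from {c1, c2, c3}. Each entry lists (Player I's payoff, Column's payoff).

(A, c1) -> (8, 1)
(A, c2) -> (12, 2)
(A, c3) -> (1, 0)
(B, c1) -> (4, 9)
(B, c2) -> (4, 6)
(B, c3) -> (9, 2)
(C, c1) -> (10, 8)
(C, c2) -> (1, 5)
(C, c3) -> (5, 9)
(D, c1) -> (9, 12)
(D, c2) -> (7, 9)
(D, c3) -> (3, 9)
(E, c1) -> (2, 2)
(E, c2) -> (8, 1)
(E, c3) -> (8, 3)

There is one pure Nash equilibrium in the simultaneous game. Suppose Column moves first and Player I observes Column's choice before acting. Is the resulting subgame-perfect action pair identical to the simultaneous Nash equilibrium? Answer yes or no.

Solve by backward induction (Column leads).
- c1: Player I compares 8, 4, 10, 9, 2 and picks C; Column would get 8.
- c2: Player I compares 12, 4, 1, 7, 8 and picks A; Column would get 2.
- c3: Player I compares 1, 9, 5, 3, 8 and picks B; Column would get 2.
Among 8, 2, 2, the best is 8 at c1. Subgame-perfect outcome: (C, c1) with payoffs (10, 8).
For the simultaneous game, intersect best replies.
Player I's best replies: c1→C; c2→A; c3→B.
Column's best replies: A→c2; B→c1; C→c3; D→c1; E→c3.
Only (A, c2) has each player best-responding; Nash payoffs (12, 2).
Sequential outcome (C, c1) differs from the Nash profile (A, c2).

no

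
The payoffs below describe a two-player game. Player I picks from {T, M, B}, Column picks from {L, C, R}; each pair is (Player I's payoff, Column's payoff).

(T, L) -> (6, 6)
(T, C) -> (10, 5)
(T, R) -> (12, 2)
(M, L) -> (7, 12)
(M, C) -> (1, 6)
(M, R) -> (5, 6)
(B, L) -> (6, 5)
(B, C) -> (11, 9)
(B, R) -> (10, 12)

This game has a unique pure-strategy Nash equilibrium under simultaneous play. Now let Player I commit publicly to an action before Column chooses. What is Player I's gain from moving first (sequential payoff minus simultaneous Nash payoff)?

3

Solve by backward induction (Player I leads).
- T → Column plays L (best of 6, 5, 2); Player I gets 6.
- M → Column plays L (best of 12, 6, 6); Player I gets 7.
- B → Column plays R (best of 5, 9, 12); Player I gets 10.
Among 6, 7, 10, the best is 10 at B. Subgame-perfect outcome: (B, R) with payoffs (10, 12).
Under simultaneous play:
Player I's best replies: L→M; C→B; R→T.
Column's best replies: T→L; M→L; B→R.
The unique mutual best reply is (M, L), giving (7, 12).
Player I's commitment gain: 10 − 7 = 3.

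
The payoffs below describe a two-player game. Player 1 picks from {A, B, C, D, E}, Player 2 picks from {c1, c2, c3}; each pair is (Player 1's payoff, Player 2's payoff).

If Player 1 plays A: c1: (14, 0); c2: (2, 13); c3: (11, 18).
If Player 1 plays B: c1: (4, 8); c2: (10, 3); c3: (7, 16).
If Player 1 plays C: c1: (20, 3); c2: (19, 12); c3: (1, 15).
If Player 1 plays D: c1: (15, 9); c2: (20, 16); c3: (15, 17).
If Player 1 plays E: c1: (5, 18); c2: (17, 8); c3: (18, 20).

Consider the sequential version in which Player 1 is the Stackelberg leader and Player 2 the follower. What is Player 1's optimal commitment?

E

Player 2 best-responds to each possible Player 1 move:
- A: BR = c3, leader payoff 11.
- B: BR = c3, leader payoff 7.
- C: BR = c3, leader payoff 1.
- D: BR = c3, leader payoff 15.
- E: BR = c3, leader payoff 18.
Maximizing over 11, 7, 1, 15, 18, Player 1 chooses E. Subgame-perfect outcome: (E, c3) with payoffs (18, 20).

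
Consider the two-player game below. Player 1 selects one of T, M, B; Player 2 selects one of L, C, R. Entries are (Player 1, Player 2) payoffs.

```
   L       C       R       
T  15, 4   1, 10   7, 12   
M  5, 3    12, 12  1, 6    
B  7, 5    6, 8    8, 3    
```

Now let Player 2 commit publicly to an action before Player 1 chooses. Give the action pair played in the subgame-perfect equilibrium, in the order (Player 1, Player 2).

Solve by backward induction (Player 2 leads).
- L → Player 1 plays T (best of 15, 5, 7); Player 2 gets 4.
- C → Player 1 plays M (best of 1, 12, 6); Player 2 gets 12.
- R → Player 1 plays B (best of 7, 1, 8); Player 2 gets 3.
Player 2's induced payoffs are 4, 12, 3, so Player 2 commits to C. Subgame-perfect outcome: (M, C) with payoffs (12, 12).

(M, C)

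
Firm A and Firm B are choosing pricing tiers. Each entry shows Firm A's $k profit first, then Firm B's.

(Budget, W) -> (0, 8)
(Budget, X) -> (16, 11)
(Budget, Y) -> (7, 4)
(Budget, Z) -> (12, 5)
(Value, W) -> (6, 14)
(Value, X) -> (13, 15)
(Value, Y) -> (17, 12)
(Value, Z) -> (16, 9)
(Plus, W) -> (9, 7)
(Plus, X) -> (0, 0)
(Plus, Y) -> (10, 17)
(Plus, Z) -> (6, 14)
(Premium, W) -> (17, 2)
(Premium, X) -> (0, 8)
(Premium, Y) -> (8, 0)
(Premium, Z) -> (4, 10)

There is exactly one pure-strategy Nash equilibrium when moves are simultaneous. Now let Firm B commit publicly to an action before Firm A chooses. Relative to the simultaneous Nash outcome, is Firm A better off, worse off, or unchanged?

better off

Firm A best-responds to each possible Firm B move:
- W → Firm A plays Premium (best of 0, 6, 9, 17); Firm B gets 2.
- X → Firm A plays Budget (best of 16, 13, 0, 0); Firm B gets 11.
- Y → Firm A plays Value (best of 7, 17, 10, 8); Firm B gets 12.
- Z → Firm A plays Value (best of 12, 16, 6, 4); Firm B gets 9.
Firm B's induced payoffs are 2, 11, 12, 9, so Firm B commits to Y. Subgame-perfect outcome: (Value, Y) with payoffs (17, 12).
Now find the simultaneous Nash equilibrium.
Firm A's best replies: W→Premium; X→Budget; Y→Value; Z→Value.
Firm B's best replies: Budget→X; Value→X; Plus→Y; Premium→Z.
Only (Budget, X) has each player best-responding; Nash payoffs (16, 11).
Firm A earns 17 sequentially versus 16 at the Nash outcome: better off.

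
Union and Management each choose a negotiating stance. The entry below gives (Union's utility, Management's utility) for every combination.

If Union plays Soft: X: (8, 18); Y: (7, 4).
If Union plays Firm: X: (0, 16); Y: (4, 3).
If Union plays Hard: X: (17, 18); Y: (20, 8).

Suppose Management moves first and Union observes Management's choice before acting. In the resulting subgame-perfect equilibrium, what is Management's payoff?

Backward induction with Management moving first.
- X: Union compares 8, 0, 17 and picks Hard; Management would get 18.
- Y: Union compares 7, 4, 20 and picks Hard; Management would get 8.
Management's induced payoffs are 18, 8, so Management commits to X. Subgame-perfect outcome: (Hard, X) with payoffs (17, 18).

18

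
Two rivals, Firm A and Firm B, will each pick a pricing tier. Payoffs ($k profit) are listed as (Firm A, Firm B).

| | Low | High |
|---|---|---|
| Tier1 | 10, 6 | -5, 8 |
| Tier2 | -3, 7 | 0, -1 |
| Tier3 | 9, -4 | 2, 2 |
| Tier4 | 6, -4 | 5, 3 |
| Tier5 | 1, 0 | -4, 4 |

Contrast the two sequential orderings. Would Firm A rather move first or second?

If Firm A leads: Firm B's best replies are Tier1→High, Tier2→Low, Tier3→High, Tier4→High, Tier5→High; Firm A's induced payoffs -5, -3, 2, 5, -4; outcome (Tier4, High), payoffs (5, 3).
If Firm B leads: Firm A's best replies are Low→Tier1, High→Tier4; Firm B's induced payoffs 6, 3; outcome (Tier1, Low), payoffs (10, 6).
Firm A gets 5 moving first and 10 moving second, so Firm A prefers to move second.

second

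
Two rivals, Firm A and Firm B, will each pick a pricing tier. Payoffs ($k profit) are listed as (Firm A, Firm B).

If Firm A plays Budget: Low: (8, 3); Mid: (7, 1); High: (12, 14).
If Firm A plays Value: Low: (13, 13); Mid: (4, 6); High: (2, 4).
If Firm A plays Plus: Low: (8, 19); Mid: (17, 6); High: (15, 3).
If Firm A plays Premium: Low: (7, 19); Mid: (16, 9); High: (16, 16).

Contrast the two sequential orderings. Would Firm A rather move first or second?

second

If Firm A leads: Firm B's best replies are Budget→High, Value→Low, Plus→Low, Premium→Low; Firm A's induced payoffs 12, 13, 8, 7; outcome (Value, Low), payoffs (13, 13).
If Firm B leads: Firm A's best replies are Low→Value, Mid→Plus, High→Premium; Firm B's induced payoffs 13, 6, 16; outcome (Premium, High), payoffs (16, 16).
Firm A gets 13 moving first and 16 moving second, so Firm A prefers to move second.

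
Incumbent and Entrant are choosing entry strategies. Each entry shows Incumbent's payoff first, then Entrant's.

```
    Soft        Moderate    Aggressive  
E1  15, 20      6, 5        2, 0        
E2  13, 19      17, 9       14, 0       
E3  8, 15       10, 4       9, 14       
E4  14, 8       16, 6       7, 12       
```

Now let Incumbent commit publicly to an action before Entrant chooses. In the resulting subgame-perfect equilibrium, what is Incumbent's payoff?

15

Solve by backward induction (Incumbent leads).
- E1: Entrant compares 20, 5, 0 and picks Soft; Incumbent would get 15.
- E2: Entrant compares 19, 9, 0 and picks Soft; Incumbent would get 13.
- E3: Entrant compares 15, 4, 14 and picks Soft; Incumbent would get 8.
- E4: Entrant compares 8, 6, 12 and picks Aggressive; Incumbent would get 7.
Incumbent's induced payoffs are 15, 13, 8, 7, so Incumbent commits to E1. Subgame-perfect outcome: (E1, Soft) with payoffs (15, 20).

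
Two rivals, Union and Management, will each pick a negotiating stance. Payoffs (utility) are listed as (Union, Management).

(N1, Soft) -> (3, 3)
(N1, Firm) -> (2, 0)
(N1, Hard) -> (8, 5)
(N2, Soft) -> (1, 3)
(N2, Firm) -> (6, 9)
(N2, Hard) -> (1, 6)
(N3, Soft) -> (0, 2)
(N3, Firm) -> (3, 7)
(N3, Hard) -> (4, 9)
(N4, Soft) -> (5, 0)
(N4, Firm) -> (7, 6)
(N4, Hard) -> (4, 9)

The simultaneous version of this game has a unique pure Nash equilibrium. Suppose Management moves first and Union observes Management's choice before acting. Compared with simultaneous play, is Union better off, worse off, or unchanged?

Work backward from Union's decision.
- Soft → Union plays N4 (best of 3, 1, 0, 5); Management gets 0.
- Firm → Union plays N4 (best of 2, 6, 3, 7); Management gets 6.
- Hard → Union plays N1 (best of 8, 1, 4, 4); Management gets 5.
Management's induced payoffs are 0, 6, 5, so Management commits to Firm. Subgame-perfect outcome: (N4, Firm) with payoffs (7, 6).
Now find the simultaneous Nash equilibrium.
Union's best replies: Soft→N4; Firm→N4; Hard→N1.
Management's best replies: N1→Hard; N2→Firm; N3→Hard; N4→Hard.
The unique mutual best reply is (N1, Hard), giving (8, 5).
Union earns 7 sequentially versus 8 at the Nash outcome: worse off.

worse off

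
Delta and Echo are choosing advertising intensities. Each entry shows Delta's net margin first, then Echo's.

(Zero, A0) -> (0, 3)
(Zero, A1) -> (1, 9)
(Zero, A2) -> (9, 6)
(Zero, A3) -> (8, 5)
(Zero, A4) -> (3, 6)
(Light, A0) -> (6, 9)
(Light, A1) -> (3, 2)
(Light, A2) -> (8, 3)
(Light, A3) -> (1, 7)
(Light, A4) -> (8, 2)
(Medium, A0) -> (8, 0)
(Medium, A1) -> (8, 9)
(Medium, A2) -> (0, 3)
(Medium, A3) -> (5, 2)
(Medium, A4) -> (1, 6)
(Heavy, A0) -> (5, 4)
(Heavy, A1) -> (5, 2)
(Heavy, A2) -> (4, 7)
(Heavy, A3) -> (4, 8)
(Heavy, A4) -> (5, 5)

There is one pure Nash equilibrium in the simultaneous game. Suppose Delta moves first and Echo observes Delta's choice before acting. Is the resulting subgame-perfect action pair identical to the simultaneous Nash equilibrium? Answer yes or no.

Work backward from Echo's decision.
- Zero: BR = A1, leader payoff 1.
- Light: BR = A0, leader payoff 6.
- Medium: BR = A1, leader payoff 8.
- Heavy: BR = A3, leader payoff 4.
Among 1, 6, 8, 4, the best is 8 at Medium. Subgame-perfect outcome: (Medium, A1) with payoffs (8, 9).
Now find the simultaneous Nash equilibrium.
Delta's best replies: A0→Medium; A1→Medium; A2→Zero; A3→Zero; A4→Light.
Echo's best replies: Zero→A1; Light→A0; Medium→A1; Heavy→A3.
The unique mutual best reply is (Medium, A1), giving (8, 9).
Sequential outcome (Medium, A1) coincides with the Nash profile (Medium, A1).

yes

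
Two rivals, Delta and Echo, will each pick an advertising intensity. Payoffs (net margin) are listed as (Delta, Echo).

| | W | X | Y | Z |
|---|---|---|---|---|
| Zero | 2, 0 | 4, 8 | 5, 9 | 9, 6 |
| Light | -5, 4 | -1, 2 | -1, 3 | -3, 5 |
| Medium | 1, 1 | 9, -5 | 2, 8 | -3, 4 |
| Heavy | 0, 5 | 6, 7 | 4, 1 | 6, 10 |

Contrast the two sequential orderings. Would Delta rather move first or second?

first

If Delta leads: Echo's best replies are Zero→Y, Light→Z, Medium→Y, Heavy→Z; Delta's induced payoffs 5, -3, 2, 6; outcome (Heavy, Z), payoffs (6, 10).
If Echo leads: Delta's best replies are W→Zero, X→Medium, Y→Zero, Z→Zero; Echo's induced payoffs 0, -5, 9, 6; outcome (Zero, Y), payoffs (5, 9).
Delta gets 6 moving first and 5 moving second, so Delta prefers to move first.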